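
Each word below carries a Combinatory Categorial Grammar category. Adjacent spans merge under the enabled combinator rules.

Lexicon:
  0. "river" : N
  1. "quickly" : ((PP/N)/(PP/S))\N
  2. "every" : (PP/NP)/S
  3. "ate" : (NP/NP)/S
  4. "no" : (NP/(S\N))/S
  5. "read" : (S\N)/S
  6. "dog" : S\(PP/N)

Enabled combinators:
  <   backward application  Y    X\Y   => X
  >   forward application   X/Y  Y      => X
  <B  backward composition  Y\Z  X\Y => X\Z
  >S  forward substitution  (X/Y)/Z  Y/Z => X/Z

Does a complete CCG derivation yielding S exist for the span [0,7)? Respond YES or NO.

YES

[0,7] S   <
  [0,6] PP/N   >
    [0,2] (PP/N)/(PP/S)   <
      [0,1] "river" : N
      [1,2] "quickly" : ((PP/N)/(PP/S))\N
    [2,6] PP/S   >S
      [2,3] "every" : (PP/NP)/S
      [3,6] NP/S   >S
        [3,4] "ate" : (NP/NP)/S
        [4,6] NP/S   >S
          [4,5] "no" : (NP/(S\N))/S
          [5,6] "read" : (S\N)/S
  [6,7] "dog" : S\(PP/N)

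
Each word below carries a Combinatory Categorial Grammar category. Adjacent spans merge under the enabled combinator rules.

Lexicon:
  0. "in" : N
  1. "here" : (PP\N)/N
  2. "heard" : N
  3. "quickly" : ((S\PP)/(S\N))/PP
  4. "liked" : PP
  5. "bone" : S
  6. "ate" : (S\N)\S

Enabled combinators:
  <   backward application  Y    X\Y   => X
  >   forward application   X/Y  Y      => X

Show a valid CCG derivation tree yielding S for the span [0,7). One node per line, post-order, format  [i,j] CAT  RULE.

[0,7] S   <
  [0,3] PP   <
    [0,1] "in" : N
    [1,3] PP\N   >
      [1,2] "here" : (PP\N)/N
      [2,3] "heard" : N
  [3,7] S\PP   >
    [3,5] (S\PP)/(S\N)   >
      [3,4] "quickly" : ((S\PP)/(S\N))/PP
      [4,5] "liked" : PP
    [5,7] S\N   <
      [5,6] "bone" : S
      [6,7] "ate" : (S\N)\S

[0,1] N  lex  "in"
[1,2] (PP\N)/N  lex  "here"
[2,3] N  lex  "heard"
[1,3] PP\N  >  k=2
[0,3] PP  <  k=1
[3,4] ((S\PP)/(S\N))/PP  lex  "quickly"
[4,5] PP  lex  "liked"
[3,5] (S\PP)/(S\N)  >  k=4
[5,6] S  lex  "bone"
[6,7] (S\N)\S  lex  "ate"
[5,7] S\N  <  k=6
[3,7] S\PP  >  k=5
[0,7] S  <  k=3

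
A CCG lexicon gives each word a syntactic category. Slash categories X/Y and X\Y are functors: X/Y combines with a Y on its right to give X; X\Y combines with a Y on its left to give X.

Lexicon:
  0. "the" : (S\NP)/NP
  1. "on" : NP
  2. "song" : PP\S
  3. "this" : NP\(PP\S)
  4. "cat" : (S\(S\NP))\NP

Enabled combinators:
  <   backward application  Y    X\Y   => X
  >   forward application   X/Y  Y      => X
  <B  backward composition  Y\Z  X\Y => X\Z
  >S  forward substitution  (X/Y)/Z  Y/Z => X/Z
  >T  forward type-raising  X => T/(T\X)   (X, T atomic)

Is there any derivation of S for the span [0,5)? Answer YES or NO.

[0,5] S   <
  [0,2] S\NP   >
    [0,1] "the" : (S\NP)/NP
    [1,2] "on" : NP
  [2,5] S\(S\NP)   <
    [2,4] NP   <
      [2,3] "song" : PP\S
      [3,4] "this" : NP\(PP\S)
    [4,5] "cat" : (S\(S\NP))\NP

YES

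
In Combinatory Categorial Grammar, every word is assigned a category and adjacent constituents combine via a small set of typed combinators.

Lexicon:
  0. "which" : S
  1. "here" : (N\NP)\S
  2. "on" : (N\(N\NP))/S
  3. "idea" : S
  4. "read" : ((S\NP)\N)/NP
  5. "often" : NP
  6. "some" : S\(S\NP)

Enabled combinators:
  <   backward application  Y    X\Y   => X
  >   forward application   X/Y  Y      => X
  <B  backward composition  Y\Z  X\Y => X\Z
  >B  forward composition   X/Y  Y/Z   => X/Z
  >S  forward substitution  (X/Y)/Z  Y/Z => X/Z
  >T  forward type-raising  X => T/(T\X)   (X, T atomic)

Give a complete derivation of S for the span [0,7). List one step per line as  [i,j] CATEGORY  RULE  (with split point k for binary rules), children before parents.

[0,7] S   <
  [0,6] S\NP   <
    [0,4] N   <
      [0,2] N\NP   <
        [0,1] "which" : S
        [1,2] "here" : (N\NP)\S
      [2,4] N\(N\NP)   >
        [2,3] "on" : (N\(N\NP))/S
        [3,4] "idea" : S
    [4,6] (S\NP)\N   >
      [4,5] "read" : ((S\NP)\N)/NP
      [5,6] "often" : NP
  [6,7] "some" : S\(S\NP)

[0,1] S  lex  "which"
[1,2] (N\NP)\S  lex  "here"
[0,2] N\NP  <  k=1
[2,3] (N\(N\NP))/S  lex  "on"
[3,4] S  lex  "idea"
[2,4] N\(N\NP)  >  k=3
[0,4] N  <  k=2
[4,5] ((S\NP)\N)/NP  lex  "read"
[5,6] NP  lex  "often"
[4,6] (S\NP)\N  >  k=5
[0,6] S\NP  <  k=4
[6,7] S\(S\NP)  lex  "some"
[0,7] S  <  k=6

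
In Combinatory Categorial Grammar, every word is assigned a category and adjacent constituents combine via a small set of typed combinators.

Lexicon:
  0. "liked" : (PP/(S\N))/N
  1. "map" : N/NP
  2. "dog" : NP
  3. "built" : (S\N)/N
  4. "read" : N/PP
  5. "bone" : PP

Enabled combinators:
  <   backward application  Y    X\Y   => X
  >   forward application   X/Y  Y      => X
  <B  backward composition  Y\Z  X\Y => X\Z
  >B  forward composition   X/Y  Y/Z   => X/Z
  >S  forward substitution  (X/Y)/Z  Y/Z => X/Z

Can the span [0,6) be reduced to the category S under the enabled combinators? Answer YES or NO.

NO

(PP/(S\N))/N N/NP NP (S\N)/N N/PP PP
CKY chart[0,6] = {PP}; S ∉ chart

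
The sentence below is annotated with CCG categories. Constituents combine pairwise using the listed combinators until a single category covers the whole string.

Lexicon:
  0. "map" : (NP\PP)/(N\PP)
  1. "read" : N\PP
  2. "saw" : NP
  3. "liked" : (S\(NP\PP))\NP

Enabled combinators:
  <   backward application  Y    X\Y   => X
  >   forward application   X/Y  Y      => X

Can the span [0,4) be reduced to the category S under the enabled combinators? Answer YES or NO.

YES

[0,4] S   <
  [0,2] NP\PP   >
    [0,1] "map" : (NP\PP)/(N\PP)
    [1,2] "read" : N\PP
  [2,4] S\(NP\PP)   <
    [2,3] "saw" : NP
    [3,4] "liked" : (S\(NP\PP))\NP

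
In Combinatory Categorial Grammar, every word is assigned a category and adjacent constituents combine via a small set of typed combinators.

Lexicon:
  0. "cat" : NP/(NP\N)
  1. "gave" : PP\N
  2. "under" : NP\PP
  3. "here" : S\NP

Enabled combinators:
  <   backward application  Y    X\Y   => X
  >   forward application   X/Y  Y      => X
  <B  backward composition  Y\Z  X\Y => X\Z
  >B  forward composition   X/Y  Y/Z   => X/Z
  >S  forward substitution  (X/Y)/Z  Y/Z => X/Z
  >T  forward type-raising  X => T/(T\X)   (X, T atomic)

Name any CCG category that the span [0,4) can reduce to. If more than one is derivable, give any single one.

S

[0,4] S   <
  [0,3] NP   >
    [0,1] "cat" : NP/(NP\N)
    [1,3] NP\N   <B
      [1,2] "gave" : PP\N
      [2,3] "under" : NP\PP
  [3,4] "here" : S\NP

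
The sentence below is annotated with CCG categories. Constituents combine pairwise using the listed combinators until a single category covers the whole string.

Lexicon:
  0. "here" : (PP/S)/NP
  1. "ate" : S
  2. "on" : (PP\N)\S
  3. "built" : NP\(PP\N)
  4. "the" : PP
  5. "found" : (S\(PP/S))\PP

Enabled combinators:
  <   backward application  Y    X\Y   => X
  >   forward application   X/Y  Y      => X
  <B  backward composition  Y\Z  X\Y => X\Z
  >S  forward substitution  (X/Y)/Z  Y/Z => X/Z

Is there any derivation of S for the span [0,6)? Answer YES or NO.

YES

[0,6] S   <
  [0,4] PP/S   >
    [0,1] "here" : (PP/S)/NP
    [1,4] NP   <
      [1,3] PP\N   <
        [1,2] "ate" : S
        [2,3] "on" : (PP\N)\S
      [3,4] "built" : NP\(PP\N)
  [4,6] S\(PP/S)   <
    [4,5] "the" : PP
    [5,6] "found" : (S\(PP/S))\PP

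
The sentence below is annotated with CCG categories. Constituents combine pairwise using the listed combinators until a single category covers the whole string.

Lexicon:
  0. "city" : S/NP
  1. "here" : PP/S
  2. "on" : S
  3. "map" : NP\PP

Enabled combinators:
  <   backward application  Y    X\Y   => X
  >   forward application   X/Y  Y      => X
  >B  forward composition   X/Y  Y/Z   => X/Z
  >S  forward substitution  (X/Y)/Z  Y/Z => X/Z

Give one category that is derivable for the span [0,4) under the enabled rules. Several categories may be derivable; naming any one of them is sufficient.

S

[0,4] S   >
  [0,1] "city" : S/NP
  [1,4] NP   <
    [1,3] PP   >
      [1,2] "here" : PP/S
      [2,3] "on" : S
    [3,4] "map" : NP\PP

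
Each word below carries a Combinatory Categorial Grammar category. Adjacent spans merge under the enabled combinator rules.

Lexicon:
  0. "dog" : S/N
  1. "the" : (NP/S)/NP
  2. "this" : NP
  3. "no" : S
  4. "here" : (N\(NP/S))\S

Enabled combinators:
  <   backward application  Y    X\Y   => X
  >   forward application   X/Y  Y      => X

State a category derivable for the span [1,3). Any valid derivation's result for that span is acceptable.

[0,5] S   >
  [0,1] "dog" : S/N
  [1,5] N   <
    [1,3] NP/S   >
      [1,2] "the" : (NP/S)/NP
      [2,3] "this" : NP
    [3,5] N\(NP/S)   <
      [3,4] "no" : S
      [4,5] "here" : (N\(NP/S))\S

NP/S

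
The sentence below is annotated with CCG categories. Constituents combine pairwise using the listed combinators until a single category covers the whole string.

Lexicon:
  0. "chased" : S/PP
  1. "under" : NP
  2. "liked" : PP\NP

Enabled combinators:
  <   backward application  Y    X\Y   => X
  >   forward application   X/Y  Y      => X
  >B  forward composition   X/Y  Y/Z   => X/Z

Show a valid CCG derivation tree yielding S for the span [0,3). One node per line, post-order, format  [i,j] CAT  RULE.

[0,3] S   >
  [0,1] "chased" : S/PP
  [1,3] PP   <
    [1,2] "under" : NP
    [2,3] "liked" : PP\NP

[0,1] S/PP  lex  "chased"
[1,2] NP  lex  "under"
[2,3] PP\NP  lex  "liked"
[1,3] PP  <  k=2
[0,3] S  >  k=1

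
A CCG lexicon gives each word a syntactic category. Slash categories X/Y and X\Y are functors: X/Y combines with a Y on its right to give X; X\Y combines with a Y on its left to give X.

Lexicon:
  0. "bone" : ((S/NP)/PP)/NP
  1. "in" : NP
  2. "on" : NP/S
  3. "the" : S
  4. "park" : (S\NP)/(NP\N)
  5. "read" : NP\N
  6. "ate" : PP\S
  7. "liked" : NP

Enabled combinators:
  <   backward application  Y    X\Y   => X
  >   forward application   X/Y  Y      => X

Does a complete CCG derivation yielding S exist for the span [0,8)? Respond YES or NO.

YES

[0,8] S   >
  [0,7] S/NP   >
    [0,2] (S/NP)/PP   >
      [0,1] "bone" : ((S/NP)/PP)/NP
      [1,2] "in" : NP
    [2,7] PP   <
      [2,6] S   <
        [2,4] NP   >
          [2,3] "on" : NP/S
          [3,4] "the" : S
        [4,6] S\NP   >
          [4,5] "park" : (S\NP)/(NP\N)
          [5,6] "read" : NP\N
      [6,7] "ate" : PP\S
  [7,8] "liked" : NP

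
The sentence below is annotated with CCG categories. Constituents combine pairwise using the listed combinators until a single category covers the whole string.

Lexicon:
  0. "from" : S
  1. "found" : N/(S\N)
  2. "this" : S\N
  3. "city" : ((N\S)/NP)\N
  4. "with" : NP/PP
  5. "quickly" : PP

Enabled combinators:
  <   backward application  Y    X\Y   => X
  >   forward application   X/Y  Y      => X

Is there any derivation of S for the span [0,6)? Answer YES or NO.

NO

S N/(S\N) S\N ((N\S)/NP)\N NP/PP PP
CKY chart[0,6] = {N}; S ∉ chart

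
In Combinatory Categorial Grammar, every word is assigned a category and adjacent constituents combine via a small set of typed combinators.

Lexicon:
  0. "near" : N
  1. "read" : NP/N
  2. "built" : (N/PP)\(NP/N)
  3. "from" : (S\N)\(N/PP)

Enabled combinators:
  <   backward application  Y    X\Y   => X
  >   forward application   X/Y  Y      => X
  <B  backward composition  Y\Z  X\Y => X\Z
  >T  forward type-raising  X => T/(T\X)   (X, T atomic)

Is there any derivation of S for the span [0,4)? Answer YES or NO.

YES

[0,4] S   >
  [0,1] S/(S\N)   >T
    [0,1] "near" : N
  [1,4] S\N   <
    [1,3] N/PP   <
      [1,2] "read" : NP/N
      [2,3] "built" : (N/PP)\(NP/N)
    [3,4] "from" : (S\N)\(N/PP)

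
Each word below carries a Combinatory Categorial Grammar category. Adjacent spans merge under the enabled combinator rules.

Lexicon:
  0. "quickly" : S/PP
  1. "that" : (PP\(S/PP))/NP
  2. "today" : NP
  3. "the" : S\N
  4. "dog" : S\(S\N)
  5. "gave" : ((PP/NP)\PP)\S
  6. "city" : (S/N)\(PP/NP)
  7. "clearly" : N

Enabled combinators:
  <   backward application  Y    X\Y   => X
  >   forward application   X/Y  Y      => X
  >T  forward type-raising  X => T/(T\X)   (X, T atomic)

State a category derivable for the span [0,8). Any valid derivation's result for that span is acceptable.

S

[0,8] S   >
  [0,7] S/N   <
    [0,6] PP/NP   <
      [0,3] PP   <
        [0,1] "quickly" : S/PP
        [1,3] PP\(S/PP)   >
          [1,2] "that" : (PP\(S/PP))/NP
          [2,3] "today" : NP
      [3,6] (PP/NP)\PP   <
        [3,5] S   <
          [3,4] "the" : S\N
          [4,5] "dog" : S\(S\N)
        [5,6] "gave" : ((PP/NP)\PP)\S
    [6,7] "city" : (S/N)\(PP/NP)
  [7,8] "clearly" : N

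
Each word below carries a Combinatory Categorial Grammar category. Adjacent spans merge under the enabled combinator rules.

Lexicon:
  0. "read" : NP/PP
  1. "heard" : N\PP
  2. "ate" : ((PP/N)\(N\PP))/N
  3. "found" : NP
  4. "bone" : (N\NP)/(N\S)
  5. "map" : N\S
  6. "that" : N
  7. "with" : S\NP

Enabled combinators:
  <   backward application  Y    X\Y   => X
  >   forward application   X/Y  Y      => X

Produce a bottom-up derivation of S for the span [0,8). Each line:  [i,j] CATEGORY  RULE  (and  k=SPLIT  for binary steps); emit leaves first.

[0,8] S   <
  [0,7] NP   >
    [0,1] "read" : NP/PP
    [1,7] PP   >
      [1,6] PP/N   <
        [1,2] "heard" : N\PP
        [2,6] (PP/N)\(N\PP)   >
          [2,3] "ate" : ((PP/N)\(N\PP))/N
          [3,6] N   <
            [3,4] "found" : NP
            [4,6] N\NP   >
              [4,5] "bone" : (N\NP)/(N\S)
              [5,6] "map" : N\S
      [6,7] "that" : N
  [7,8] "with" : S\NP

[0,1] NP/PP  lex  "read"
[1,2] N\PP  lex  "heard"
[2,3] ((PP/N)\(N\PP))/N  lex  "ate"
[3,4] NP  lex  "found"
[4,5] (N\NP)/(N\S)  lex  "bone"
[5,6] N\S  lex  "map"
[4,6] N\NP  >  k=5
[3,6] N  <  k=4
[2,6] (PP/N)\(N\PP)  >  k=3
[1,6] PP/N  <  k=2
[6,7] N  lex  "that"
[1,7] PP  >  k=6
[0,7] NP  >  k=1
[7,8] S\NP  lex  "with"
[0,8] S  <  k=7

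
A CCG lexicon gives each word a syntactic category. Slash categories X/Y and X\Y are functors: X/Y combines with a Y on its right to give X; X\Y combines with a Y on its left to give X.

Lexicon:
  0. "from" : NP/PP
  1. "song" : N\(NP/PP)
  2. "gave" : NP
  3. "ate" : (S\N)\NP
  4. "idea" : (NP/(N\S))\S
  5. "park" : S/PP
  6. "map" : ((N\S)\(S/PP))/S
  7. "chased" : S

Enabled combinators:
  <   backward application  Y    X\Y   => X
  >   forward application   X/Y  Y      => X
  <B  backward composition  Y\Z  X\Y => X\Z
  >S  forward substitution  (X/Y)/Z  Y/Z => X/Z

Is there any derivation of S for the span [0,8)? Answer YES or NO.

NO

NP/PP N\(NP/PP) NP (S\N)\NP (NP/(N\S))\S S/PP ((N\S)\(S/PP))/S S
CKY chart[0,8] = {NP}; S ∉ chart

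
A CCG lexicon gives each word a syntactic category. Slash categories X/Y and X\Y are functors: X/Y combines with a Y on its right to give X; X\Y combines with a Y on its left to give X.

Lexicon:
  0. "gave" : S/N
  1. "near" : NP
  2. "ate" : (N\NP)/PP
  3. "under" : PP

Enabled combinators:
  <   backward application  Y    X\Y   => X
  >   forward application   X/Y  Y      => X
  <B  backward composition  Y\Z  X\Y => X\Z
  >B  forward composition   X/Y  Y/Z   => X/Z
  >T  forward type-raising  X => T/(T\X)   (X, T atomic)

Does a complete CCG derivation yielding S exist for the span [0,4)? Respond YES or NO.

YES

[0,4] S   >
  [0,1] "gave" : S/N
  [1,4] N   <
    [1,2] "near" : NP
    [2,4] N\NP   >
      [2,3] "ate" : (N\NP)/PP
      [3,4] "under" : PP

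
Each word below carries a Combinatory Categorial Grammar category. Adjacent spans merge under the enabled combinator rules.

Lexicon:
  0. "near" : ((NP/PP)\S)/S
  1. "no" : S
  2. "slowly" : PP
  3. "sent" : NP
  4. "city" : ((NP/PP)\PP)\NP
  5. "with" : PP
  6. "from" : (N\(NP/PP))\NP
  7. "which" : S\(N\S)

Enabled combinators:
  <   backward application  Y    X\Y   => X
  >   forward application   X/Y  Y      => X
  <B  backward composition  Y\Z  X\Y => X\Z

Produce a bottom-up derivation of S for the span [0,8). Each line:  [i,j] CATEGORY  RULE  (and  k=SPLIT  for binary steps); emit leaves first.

[0,1] ((NP/PP)\S)/S  lex  "near"
[1,2] S  lex  "no"
[0,2] (NP/PP)\S  >  k=1
[2,3] PP  lex  "slowly"
[3,4] NP  lex  "sent"
[4,5] ((NP/PP)\PP)\NP  lex  "city"
[3,5] (NP/PP)\PP  <  k=4
[2,5] NP/PP  <  k=3
[5,6] PP  lex  "with"
[2,6] NP  >  k=5
[6,7] (N\(NP/PP))\NP  lex  "from"
[2,7] N\(NP/PP)  <  k=6
[0,7] N\S  <B  k=2
[7,8] S\(N\S)  lex  "which"
[0,8] S  <  k=7

[0,8] S   <
  [0,7] N\S   <B
    [0,2] (NP/PP)\S   >
      [0,1] "near" : ((NP/PP)\S)/S
      [1,2] "no" : S
    [2,7] N\(NP/PP)   <
      [2,6] NP   >
        [2,5] NP/PP   <
          [2,3] "slowly" : PP
          [3,5] (NP/PP)\PP   <
            [3,4] "sent" : NP
            [4,5] "city" : ((NP/PP)\PP)\NP
        [5,6] "with" : PP
      [6,7] "from" : (N\(NP/PP))\NP
  [7,8] "which" : S\(N\S)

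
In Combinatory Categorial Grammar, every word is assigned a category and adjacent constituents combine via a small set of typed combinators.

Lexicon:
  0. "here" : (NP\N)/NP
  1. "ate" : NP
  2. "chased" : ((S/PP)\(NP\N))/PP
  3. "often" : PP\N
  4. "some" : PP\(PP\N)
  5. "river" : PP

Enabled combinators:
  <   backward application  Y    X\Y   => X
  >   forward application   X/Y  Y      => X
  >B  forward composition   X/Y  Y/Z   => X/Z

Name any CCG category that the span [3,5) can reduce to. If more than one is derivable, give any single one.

[0,6] S   >
  [0,5] S/PP   <
    [0,2] NP\N   >
      [0,1] "here" : (NP\N)/NP
      [1,2] "ate" : NP
    [2,5] (S/PP)\(NP\N)   >
      [2,3] "chased" : ((S/PP)\(NP\N))/PP
      [3,5] PP   <
        [3,4] "often" : PP\N
        [4,5] "some" : PP\(PP\N)
  [5,6] "river" : PP

PP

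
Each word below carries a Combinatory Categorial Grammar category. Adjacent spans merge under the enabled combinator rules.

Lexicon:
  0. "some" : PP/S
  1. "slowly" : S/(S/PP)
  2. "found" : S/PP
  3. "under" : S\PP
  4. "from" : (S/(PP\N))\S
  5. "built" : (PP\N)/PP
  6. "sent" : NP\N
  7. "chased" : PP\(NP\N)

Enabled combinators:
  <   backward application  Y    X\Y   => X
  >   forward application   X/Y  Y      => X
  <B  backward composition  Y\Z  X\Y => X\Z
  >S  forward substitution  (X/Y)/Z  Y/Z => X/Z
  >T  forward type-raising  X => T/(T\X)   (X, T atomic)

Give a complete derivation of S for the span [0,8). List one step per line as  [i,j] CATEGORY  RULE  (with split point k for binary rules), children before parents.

[0,1] PP/S  lex  "some"
[1,2] S/(S/PP)  lex  "slowly"
[2,3] S/PP  lex  "found"
[1,3] S  >  k=2
[0,3] PP  >  k=1
[3,4] S\PP  lex  "under"
[0,4] S  <  k=3
[4,5] (S/(PP\N))\S  lex  "from"
[0,5] S/(PP\N)  <  k=4
[5,6] (PP\N)/PP  lex  "built"
[6,7] NP\N  lex  "sent"
[7,8] PP\(NP\N)  lex  "chased"
[6,8] PP  <  k=7
[5,8] PP\N  >  k=6
[0,8] S  >  k=5

[0,8] S   >
  [0,5] S/(PP\N)   <
    [0,4] S   <
      [0,3] PP   >
        [0,1] "some" : PP/S
        [1,3] S   >
          [1,2] "slowly" : S/(S/PP)
          [2,3] "found" : S/PP
      [3,4] "under" : S\PP
    [4,5] "from" : (S/(PP\N))\S
  [5,8] PP\N   >
    [5,6] "built" : (PP\N)/PP
    [6,8] PP   <
      [6,7] "sent" : NP\N
      [7,8] "chased" : PP\(NP\N)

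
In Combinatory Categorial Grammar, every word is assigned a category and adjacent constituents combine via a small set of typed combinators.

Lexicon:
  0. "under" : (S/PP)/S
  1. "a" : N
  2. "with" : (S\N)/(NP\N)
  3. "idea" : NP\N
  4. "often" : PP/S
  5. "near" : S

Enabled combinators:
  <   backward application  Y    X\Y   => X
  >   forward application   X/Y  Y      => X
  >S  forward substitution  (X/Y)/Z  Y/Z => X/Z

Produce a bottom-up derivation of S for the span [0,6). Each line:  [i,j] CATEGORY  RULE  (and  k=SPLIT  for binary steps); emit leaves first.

[0,6] S   >
  [0,4] S/PP   >
    [0,1] "under" : (S/PP)/S
    [1,4] S   <
      [1,2] "a" : N
      [2,4] S\N   >
        [2,3] "with" : (S\N)/(NP\N)
        [3,4] "idea" : NP\N
  [4,6] PP   >
    [4,5] "often" : PP/S
    [5,6] "near" : S

[0,1] (S/PP)/S  lex  "under"
[1,2] N  lex  "a"
[2,3] (S\N)/(NP\N)  lex  "with"
[3,4] NP\N  lex  "idea"
[2,4] S\N  >  k=3
[1,4] S  <  k=2
[0,4] S/PP  >  k=1
[4,5] PP/S  lex  "often"
[5,6] S  lex  "near"
[4,6] PP  >  k=5
[0,6] S  >  k=4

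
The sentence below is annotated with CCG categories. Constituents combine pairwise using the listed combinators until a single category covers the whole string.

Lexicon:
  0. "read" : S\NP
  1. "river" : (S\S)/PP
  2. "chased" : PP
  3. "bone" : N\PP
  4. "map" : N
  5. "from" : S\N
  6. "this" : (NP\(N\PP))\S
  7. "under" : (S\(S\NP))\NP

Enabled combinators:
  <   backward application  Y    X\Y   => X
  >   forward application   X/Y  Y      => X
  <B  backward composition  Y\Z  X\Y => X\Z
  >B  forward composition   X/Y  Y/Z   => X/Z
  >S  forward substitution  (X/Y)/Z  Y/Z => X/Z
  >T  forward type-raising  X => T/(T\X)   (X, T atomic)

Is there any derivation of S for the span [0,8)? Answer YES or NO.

[0,8] S   <
  [0,3] S\NP   <B
    [0,1] "read" : S\NP
    [1,3] S\S   >
      [1,2] "river" : (S\S)/PP
      [2,3] "chased" : PP
  [3,8] S\(S\NP)   <
    [3,7] NP   <
      [3,4] "bone" : N\PP
      [4,7] NP\(N\PP)   <
        [4,6] S   >
          [4,5] S/(S\N)   >T
            [4,5] "map" : N
          [5,6] "from" : S\N
        [6,7] "this" : (NP\(N\PP))\S
    [7,8] "under" : (S\(S\NP))\NP

YES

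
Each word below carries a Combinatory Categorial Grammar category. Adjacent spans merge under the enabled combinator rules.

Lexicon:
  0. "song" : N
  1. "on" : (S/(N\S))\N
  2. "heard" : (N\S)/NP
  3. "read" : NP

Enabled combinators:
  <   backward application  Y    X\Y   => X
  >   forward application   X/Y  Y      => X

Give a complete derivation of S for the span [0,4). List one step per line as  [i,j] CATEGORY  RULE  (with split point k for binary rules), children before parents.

[0,1] N  lex  "song"
[1,2] (S/(N\S))\N  lex  "on"
[0,2] S/(N\S)  <  k=1
[2,3] (N\S)/NP  lex  "heard"
[3,4] NP  lex  "read"
[2,4] N\S  >  k=3
[0,4] S  >  k=2

[0,4] S   >
  [0,2] S/(N\S)   <
    [0,1] "song" : N
    [1,2] "on" : (S/(N\S))\N
  [2,4] N\S   >
    [2,3] "heard" : (N\S)/NP
    [3,4] "read" : NP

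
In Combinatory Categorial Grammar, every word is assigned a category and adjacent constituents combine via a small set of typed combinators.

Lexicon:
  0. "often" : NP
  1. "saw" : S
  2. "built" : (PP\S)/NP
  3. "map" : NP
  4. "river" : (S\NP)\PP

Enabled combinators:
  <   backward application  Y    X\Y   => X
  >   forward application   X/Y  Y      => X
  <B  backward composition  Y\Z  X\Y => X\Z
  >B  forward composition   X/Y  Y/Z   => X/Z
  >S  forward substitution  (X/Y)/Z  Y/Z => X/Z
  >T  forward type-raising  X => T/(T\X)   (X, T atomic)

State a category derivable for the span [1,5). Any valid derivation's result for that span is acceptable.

[0,5] S   <
  [0,1] "often" : NP
  [1,5] S\NP   <
    [1,4] PP   >
      [1,2] PP/(PP\S)   >T
        [1,2] "saw" : S
      [2,4] PP\S   >
        [2,3] "built" : (PP\S)/NP
        [3,4] "map" : NP
    [4,5] "river" : (S\NP)\PP

S\NP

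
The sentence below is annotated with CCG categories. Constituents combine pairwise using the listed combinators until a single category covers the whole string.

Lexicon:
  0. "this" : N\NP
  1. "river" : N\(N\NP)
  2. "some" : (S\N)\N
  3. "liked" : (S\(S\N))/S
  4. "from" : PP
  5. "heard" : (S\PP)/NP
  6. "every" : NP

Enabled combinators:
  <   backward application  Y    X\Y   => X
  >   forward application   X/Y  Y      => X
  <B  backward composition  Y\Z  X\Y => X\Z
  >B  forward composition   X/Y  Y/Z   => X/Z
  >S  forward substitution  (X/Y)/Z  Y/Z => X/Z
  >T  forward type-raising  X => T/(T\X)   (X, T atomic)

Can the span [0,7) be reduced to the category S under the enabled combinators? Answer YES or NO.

YES

[0,7] S   <
  [0,3] S\N   <
    [0,2] N   <
      [0,1] "this" : N\NP
      [1,2] "river" : N\(N\NP)
    [2,3] "some" : (S\N)\N
  [3,7] S\(S\N)   >
    [3,4] "liked" : (S\(S\N))/S
    [4,7] S   <
      [4,5] "from" : PP
      [5,7] S\PP   >
        [5,6] "heard" : (S\PP)/NP
        [6,7] "every" : NP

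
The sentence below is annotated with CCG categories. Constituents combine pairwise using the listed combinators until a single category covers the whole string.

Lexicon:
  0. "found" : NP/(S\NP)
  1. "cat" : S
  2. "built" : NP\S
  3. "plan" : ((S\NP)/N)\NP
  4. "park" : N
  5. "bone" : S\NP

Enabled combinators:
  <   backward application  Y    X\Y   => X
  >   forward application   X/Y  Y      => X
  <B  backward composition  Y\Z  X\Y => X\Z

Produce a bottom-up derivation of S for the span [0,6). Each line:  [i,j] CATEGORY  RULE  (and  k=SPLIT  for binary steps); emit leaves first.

[0,1] NP/(S\NP)  lex  "found"
[1,2] S  lex  "cat"
[2,3] NP\S  lex  "built"
[1,3] NP  <  k=2
[3,4] ((S\NP)/N)\NP  lex  "plan"
[1,4] (S\NP)/N  <  k=3
[4,5] N  lex  "park"
[1,5] S\NP  >  k=4
[0,5] NP  >  k=1
[5,6] S\NP  lex  "bone"
[0,6] S  <  k=5

[0,6] S   <
  [0,5] NP   >
    [0,1] "found" : NP/(S\NP)
    [1,5] S\NP   >
      [1,4] (S\NP)/N   <
        [1,3] NP   <
          [1,2] "cat" : S
          [2,3] "built" : NP\S
        [3,4] "plan" : ((S\NP)/N)\NP
      [4,5] "park" : N
  [5,6] "bone" : S\NP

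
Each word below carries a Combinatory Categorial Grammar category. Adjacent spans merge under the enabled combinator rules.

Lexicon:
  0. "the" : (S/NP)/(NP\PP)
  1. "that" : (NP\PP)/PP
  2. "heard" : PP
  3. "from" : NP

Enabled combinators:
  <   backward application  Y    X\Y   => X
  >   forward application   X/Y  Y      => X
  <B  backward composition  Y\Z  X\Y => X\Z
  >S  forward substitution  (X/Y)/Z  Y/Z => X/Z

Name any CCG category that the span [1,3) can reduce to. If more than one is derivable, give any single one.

NP\PP

[0,4] S   >
  [0,3] S/NP   >
    [0,1] "the" : (S/NP)/(NP\PP)
    [1,3] NP\PP   >
      [1,2] "that" : (NP\PP)/PP
      [2,3] "heard" : PP
  [3,4] "from" : NP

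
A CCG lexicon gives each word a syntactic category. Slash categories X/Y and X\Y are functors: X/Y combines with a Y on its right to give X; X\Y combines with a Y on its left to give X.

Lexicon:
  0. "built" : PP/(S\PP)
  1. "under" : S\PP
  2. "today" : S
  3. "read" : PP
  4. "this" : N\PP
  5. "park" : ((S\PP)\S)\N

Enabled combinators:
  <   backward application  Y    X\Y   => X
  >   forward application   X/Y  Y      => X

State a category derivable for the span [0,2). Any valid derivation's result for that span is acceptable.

[0,6] S   <
  [0,2] PP   >
    [0,1] "built" : PP/(S\PP)
    [1,2] "under" : S\PP
  [2,6] S\PP   <
    [2,3] "today" : S
    [3,6] (S\PP)\S   <
      [3,5] N   <
        [3,4] "read" : PP
        [4,5] "this" : N\PP
      [5,6] "park" : ((S\PP)\S)\N

PP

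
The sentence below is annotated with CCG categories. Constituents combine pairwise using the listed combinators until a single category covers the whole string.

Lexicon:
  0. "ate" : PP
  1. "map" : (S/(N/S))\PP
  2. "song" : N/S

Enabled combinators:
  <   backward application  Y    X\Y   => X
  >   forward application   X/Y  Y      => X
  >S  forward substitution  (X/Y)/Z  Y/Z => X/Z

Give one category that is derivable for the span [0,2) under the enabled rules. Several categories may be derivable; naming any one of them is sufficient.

S/(N/S)

[0,3] S   >
  [0,2] S/(N/S)   <
    [0,1] "ate" : PP
    [1,2] "map" : (S/(N/S))\PP
  [2,3] "song" : N/S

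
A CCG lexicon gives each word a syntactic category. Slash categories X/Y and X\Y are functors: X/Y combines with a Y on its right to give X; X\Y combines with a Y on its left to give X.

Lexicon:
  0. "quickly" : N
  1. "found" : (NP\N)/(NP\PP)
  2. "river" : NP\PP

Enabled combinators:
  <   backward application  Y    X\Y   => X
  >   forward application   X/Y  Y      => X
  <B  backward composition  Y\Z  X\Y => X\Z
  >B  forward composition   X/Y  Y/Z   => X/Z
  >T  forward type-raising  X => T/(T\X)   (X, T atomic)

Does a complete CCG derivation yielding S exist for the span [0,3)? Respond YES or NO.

N (NP\N)/(NP\PP) NP\PP
CKY chart[0,3] = {N/(N\NP), NP, NP/(NP\NP), PP/(PP\NP), S/(S\NP)}; S ∉ chart

NO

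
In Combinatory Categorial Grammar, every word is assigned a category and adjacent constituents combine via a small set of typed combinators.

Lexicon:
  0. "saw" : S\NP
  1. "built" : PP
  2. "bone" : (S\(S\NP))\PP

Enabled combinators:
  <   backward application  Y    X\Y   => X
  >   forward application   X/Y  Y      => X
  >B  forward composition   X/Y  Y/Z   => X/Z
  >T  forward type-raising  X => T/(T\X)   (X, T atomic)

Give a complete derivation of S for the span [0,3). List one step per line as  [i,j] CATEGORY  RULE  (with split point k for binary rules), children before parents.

[0,1] S\NP  lex  "saw"
[1,2] PP  lex  "built"
[2,3] (S\(S\NP))\PP  lex  "bone"
[1,3] S\(S\NP)  <  k=2
[0,3] S  <  k=1

[0,3] S   <
  [0,1] "saw" : S\NP
  [1,3] S\(S\NP)   <
    [1,2] "built" : PP
    [2,3] "bone" : (S\(S\NP))\PP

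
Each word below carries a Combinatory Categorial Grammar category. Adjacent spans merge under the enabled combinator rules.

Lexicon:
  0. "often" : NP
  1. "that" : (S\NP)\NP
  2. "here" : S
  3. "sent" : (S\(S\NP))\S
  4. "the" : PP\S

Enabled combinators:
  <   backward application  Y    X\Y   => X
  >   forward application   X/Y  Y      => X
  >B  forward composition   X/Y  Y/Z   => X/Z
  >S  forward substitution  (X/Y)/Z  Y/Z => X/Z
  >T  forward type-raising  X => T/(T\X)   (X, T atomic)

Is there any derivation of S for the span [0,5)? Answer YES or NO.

NP (S\NP)\NP S (S\(S\NP))\S PP\S
CKY chart[0,5] = {N/(N\PP), NP/(NP\PP), PP, PP/(PP\PP), S/(S\PP)}; S ∉ chart

NO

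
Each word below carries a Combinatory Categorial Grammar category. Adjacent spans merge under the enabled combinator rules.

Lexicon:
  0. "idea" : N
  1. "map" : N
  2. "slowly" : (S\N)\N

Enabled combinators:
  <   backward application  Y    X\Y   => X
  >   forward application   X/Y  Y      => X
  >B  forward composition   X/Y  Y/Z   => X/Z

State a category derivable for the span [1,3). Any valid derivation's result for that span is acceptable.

[0,3] S   <
  [0,1] "idea" : N
  [1,3] S\N   <
    [1,2] "map" : N
    [2,3] "slowly" : (S\N)\N

S\N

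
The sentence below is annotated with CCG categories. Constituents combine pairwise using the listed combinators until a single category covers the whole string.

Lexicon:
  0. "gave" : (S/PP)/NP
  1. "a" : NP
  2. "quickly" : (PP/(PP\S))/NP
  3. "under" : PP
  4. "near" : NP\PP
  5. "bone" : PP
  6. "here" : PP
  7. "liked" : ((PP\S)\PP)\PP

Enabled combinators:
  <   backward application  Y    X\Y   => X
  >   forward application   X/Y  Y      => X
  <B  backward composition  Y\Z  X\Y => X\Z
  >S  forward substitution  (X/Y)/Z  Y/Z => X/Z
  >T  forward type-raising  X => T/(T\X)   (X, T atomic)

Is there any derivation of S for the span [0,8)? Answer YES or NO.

YES

[0,8] S   >
  [0,2] S/PP   >
    [0,1] "gave" : (S/PP)/NP
    [1,2] "a" : NP
  [2,8] PP   >
    [2,5] PP/(PP\S)   >
      [2,3] "quickly" : (PP/(PP\S))/NP
      [3,5] NP   <
        [3,4] "under" : PP
        [4,5] "near" : NP\PP
    [5,8] PP\S   <
      [5,6] "bone" : PP
      [6,8] (PP\S)\PP   <
        [6,7] "here" : PP
        [7,8] "liked" : ((PP\S)\PP)\PP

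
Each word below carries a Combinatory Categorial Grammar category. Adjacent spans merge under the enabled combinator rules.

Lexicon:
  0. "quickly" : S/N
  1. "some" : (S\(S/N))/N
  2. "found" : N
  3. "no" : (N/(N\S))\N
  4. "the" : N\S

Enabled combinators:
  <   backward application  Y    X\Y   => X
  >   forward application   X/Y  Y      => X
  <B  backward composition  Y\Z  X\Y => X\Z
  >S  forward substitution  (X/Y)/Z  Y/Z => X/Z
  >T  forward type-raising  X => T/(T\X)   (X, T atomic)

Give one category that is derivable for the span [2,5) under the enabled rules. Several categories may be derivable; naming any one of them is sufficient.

[0,5] S   <
  [0,1] "quickly" : S/N
  [1,5] S\(S/N)   >
    [1,2] "some" : (S\(S/N))/N
    [2,5] N   >
      [2,4] N/(N\S)   <
        [2,3] "found" : N
        [3,4] "no" : (N/(N\S))\N
      [4,5] "the" : N\S

N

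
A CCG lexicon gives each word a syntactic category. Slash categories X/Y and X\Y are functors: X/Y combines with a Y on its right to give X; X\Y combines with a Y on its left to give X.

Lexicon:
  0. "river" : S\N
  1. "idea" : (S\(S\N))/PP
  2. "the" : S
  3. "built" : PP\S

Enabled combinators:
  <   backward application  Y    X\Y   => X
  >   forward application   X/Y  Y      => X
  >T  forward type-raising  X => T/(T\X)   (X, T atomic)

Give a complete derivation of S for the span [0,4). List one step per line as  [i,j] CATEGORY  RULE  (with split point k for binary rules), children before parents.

[0,4] S   <
  [0,1] "river" : S\N
  [1,4] S\(S\N)   >
    [1,2] "idea" : (S\(S\N))/PP
    [2,4] PP   >
      [2,3] PP/(PP\S)   >T
        [2,3] "the" : S
      [3,4] "built" : PP\S

[0,1] S\N  lex  "river"
[1,2] (S\(S\N))/PP  lex  "idea"
[2,3] S  lex  "the"
[2,3] PP/(PP\S)  >T
[3,4] PP\S  lex  "built"
[2,4] PP  >  k=3
[1,4] S\(S\N)  >  k=2
[0,4] S  <  k=1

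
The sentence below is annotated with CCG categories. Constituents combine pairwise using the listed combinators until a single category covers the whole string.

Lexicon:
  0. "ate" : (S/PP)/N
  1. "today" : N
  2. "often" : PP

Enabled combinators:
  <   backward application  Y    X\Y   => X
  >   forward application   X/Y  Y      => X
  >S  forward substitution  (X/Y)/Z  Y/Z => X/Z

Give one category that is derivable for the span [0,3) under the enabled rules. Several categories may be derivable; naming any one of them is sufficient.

[0,3] S   >
  [0,2] S/PP   >
    [0,1] "ate" : (S/PP)/N
    [1,2] "today" : N
  [2,3] "often" : PP

S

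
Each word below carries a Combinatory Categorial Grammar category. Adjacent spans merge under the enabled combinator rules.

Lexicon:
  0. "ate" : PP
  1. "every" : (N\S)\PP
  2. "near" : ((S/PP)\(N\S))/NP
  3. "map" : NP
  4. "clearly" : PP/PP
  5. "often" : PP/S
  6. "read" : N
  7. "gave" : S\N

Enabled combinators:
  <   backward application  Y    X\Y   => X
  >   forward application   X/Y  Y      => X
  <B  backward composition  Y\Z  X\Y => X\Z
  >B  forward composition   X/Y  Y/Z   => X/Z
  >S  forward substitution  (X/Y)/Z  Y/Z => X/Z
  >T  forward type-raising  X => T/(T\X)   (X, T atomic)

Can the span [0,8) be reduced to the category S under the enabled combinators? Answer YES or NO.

YES

[0,8] S   >
  [0,4] S/PP   <
    [0,2] N\S   <
      [0,1] "ate" : PP
      [1,2] "every" : (N\S)\PP
    [2,4] (S/PP)\(N\S)   >
      [2,3] "near" : ((S/PP)\(N\S))/NP
      [3,4] "map" : NP
  [4,8] PP   >
    [4,6] PP/S   >B
      [4,5] "clearly" : PP/PP
      [5,6] "often" : PP/S
    [6,8] S   >
      [6,7] S/(S\N)   >T
        [6,7] "read" : N
      [7,8] "gave" : S\N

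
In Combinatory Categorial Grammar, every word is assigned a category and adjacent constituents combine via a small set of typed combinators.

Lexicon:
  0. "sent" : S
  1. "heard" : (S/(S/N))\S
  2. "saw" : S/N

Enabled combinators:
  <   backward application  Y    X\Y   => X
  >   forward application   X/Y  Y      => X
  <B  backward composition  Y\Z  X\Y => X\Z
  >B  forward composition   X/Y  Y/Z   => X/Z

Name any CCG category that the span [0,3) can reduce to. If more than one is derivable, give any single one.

[0,3] S   >
  [0,2] S/(S/N)   <
    [0,1] "sent" : S
    [1,2] "heard" : (S/(S/N))\S
  [2,3] "saw" : S/N

S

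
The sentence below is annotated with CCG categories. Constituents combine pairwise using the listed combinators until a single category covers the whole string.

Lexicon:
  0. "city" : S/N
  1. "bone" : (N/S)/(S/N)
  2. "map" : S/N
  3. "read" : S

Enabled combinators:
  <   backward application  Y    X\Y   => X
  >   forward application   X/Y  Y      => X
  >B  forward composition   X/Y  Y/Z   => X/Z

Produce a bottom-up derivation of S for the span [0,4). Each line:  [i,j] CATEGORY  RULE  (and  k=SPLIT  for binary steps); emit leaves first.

[0,1] S/N  lex  "city"
[1,2] (N/S)/(S/N)  lex  "bone"
[2,3] S/N  lex  "map"
[1,3] N/S  >  k=2
[3,4] S  lex  "read"
[1,4] N  >  k=3
[0,4] S  >  k=1

[0,4] S   >
  [0,1] "city" : S/N
  [1,4] N   >
    [1,3] N/S   >
      [1,2] "bone" : (N/S)/(S/N)
      [2,3] "map" : S/N
    [3,4] "read" : S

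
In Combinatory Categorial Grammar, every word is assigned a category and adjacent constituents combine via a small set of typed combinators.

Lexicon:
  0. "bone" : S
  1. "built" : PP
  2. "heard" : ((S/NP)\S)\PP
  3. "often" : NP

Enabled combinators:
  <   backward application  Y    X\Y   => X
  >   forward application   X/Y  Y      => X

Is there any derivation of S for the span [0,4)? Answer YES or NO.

[0,4] S   >
  [0,3] S/NP   <
    [0,1] "bone" : S
    [1,3] (S/NP)\S   <
      [1,2] "built" : PP
      [2,3] "heard" : ((S/NP)\S)\PP
  [3,4] "often" : NP

YES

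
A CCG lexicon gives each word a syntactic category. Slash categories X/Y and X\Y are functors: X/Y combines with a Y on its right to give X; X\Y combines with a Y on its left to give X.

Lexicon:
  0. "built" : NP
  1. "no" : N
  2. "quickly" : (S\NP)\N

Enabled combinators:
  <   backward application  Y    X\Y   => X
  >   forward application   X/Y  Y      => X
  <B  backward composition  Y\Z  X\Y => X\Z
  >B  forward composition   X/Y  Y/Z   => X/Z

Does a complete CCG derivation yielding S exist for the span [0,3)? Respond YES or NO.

[0,3] S   <
  [0,1] "built" : NP
  [1,3] S\NP   <
    [1,2] "no" : N
    [2,3] "quickly" : (S\NP)\N

YES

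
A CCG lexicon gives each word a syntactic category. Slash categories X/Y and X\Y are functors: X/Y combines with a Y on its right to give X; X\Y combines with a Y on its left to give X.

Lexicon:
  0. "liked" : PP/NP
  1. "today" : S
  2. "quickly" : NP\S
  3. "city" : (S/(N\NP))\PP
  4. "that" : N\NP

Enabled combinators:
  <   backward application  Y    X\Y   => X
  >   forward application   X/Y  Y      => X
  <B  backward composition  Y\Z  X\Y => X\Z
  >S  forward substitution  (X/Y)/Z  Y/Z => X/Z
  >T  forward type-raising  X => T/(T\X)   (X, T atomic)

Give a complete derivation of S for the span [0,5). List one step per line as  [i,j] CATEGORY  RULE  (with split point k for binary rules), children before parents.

[0,1] PP/NP  lex  "liked"
[1,2] S  lex  "today"
[1,2] NP/(NP\S)  >T
[2,3] NP\S  lex  "quickly"
[1,3] NP  >  k=2
[0,3] PP  >  k=1
[3,4] (S/(N\NP))\PP  lex  "city"
[0,4] S/(N\NP)  <  k=3
[4,5] N\NP  lex  "that"
[0,5] S  >  k=4

[0,5] S   >
  [0,4] S/(N\NP)   <
    [0,3] PP   >
      [0,1] "liked" : PP/NP
      [1,3] NP   >
        [1,2] NP/(NP\S)   >T
          [1,2] "today" : S
        [2,3] "quickly" : NP\S
    [3,4] "city" : (S/(N\NP))\PP
  [4,5] "that" : N\NP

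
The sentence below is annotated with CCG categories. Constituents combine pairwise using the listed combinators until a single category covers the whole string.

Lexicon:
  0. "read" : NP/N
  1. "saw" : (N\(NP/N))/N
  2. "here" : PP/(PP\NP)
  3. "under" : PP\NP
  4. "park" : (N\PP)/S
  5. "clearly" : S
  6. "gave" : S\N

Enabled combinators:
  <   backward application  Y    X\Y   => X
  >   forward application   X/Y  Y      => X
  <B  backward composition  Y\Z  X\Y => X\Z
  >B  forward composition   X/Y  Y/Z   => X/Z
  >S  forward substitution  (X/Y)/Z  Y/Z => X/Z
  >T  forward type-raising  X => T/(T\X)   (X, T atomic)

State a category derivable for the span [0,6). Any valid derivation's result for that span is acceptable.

[0,7] S   <
  [0,6] N   <
    [0,1] "read" : NP/N
    [1,6] N\(NP/N)   >
      [1,2] "saw" : (N\(NP/N))/N
      [2,6] N   <
        [2,4] PP   >
          [2,3] "here" : PP/(PP\NP)
          [3,4] "under" : PP\NP
        [4,6] N\PP   >
          [4,5] "park" : (N\PP)/S
          [5,6] "clearly" : S
  [6,7] "gave" : S\N

N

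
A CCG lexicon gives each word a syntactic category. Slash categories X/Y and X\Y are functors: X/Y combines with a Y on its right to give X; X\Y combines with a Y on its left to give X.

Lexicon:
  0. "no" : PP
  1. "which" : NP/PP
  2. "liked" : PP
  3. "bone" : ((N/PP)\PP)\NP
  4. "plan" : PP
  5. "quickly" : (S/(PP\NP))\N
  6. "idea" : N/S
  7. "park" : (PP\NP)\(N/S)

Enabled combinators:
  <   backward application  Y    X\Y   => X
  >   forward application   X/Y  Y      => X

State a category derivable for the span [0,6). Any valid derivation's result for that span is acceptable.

S/(PP\NP)

[0,8] S   >
  [0,6] S/(PP\NP)   <
    [0,5] N   >
      [0,4] N/PP   <
        [0,1] "no" : PP
        [1,4] (N/PP)\PP   <
          [1,3] NP   >
            [1,2] "which" : NP/PP
            [2,3] "liked" : PP
          [3,4] "bone" : ((N/PP)\PP)\NP
      [4,5] "plan" : PP
    [5,6] "quickly" : (S/(PP\NP))\N
  [6,8] PP\NP   <
    [6,7] "idea" : N/S
    [7,8] "park" : (PP\NP)\(N/S)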